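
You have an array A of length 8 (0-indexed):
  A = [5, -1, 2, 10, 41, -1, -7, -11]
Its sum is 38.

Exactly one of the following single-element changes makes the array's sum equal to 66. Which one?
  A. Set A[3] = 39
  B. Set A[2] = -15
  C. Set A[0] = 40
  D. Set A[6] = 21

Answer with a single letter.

Option A: A[3] 10->39, delta=29, new_sum=38+(29)=67
Option B: A[2] 2->-15, delta=-17, new_sum=38+(-17)=21
Option C: A[0] 5->40, delta=35, new_sum=38+(35)=73
Option D: A[6] -7->21, delta=28, new_sum=38+(28)=66 <-- matches target

Answer: D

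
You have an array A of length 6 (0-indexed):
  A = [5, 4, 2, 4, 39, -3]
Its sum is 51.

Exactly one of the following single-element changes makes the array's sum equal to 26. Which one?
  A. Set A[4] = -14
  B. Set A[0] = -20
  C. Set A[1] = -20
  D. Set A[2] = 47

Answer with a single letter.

Answer: B

Derivation:
Option A: A[4] 39->-14, delta=-53, new_sum=51+(-53)=-2
Option B: A[0] 5->-20, delta=-25, new_sum=51+(-25)=26 <-- matches target
Option C: A[1] 4->-20, delta=-24, new_sum=51+(-24)=27
Option D: A[2] 2->47, delta=45, new_sum=51+(45)=96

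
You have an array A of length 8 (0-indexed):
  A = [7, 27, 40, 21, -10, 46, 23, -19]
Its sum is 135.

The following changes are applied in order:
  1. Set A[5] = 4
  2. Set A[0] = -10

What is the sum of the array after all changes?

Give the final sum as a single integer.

Answer: 76

Derivation:
Initial sum: 135
Change 1: A[5] 46 -> 4, delta = -42, sum = 93
Change 2: A[0] 7 -> -10, delta = -17, sum = 76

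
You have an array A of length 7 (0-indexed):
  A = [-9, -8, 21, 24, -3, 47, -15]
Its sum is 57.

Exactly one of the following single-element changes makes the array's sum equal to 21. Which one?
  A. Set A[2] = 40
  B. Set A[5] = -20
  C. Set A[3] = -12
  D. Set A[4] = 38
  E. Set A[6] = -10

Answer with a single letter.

Option A: A[2] 21->40, delta=19, new_sum=57+(19)=76
Option B: A[5] 47->-20, delta=-67, new_sum=57+(-67)=-10
Option C: A[3] 24->-12, delta=-36, new_sum=57+(-36)=21 <-- matches target
Option D: A[4] -3->38, delta=41, new_sum=57+(41)=98
Option E: A[6] -15->-10, delta=5, new_sum=57+(5)=62

Answer: C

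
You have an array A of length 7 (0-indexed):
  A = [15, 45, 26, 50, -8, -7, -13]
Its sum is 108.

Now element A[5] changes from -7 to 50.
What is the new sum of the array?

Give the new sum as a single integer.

Answer: 165

Derivation:
Old value at index 5: -7
New value at index 5: 50
Delta = 50 - -7 = 57
New sum = old_sum + delta = 108 + (57) = 165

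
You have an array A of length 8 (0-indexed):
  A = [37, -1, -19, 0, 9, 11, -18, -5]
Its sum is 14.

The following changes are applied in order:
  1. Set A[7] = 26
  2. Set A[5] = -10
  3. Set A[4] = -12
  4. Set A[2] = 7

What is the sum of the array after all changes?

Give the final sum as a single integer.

Answer: 29

Derivation:
Initial sum: 14
Change 1: A[7] -5 -> 26, delta = 31, sum = 45
Change 2: A[5] 11 -> -10, delta = -21, sum = 24
Change 3: A[4] 9 -> -12, delta = -21, sum = 3
Change 4: A[2] -19 -> 7, delta = 26, sum = 29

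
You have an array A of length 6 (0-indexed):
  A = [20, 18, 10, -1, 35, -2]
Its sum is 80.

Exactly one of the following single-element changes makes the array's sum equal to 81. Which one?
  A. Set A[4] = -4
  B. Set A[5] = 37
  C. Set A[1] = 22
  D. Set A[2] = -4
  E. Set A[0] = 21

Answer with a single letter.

Option A: A[4] 35->-4, delta=-39, new_sum=80+(-39)=41
Option B: A[5] -2->37, delta=39, new_sum=80+(39)=119
Option C: A[1] 18->22, delta=4, new_sum=80+(4)=84
Option D: A[2] 10->-4, delta=-14, new_sum=80+(-14)=66
Option E: A[0] 20->21, delta=1, new_sum=80+(1)=81 <-- matches target

Answer: E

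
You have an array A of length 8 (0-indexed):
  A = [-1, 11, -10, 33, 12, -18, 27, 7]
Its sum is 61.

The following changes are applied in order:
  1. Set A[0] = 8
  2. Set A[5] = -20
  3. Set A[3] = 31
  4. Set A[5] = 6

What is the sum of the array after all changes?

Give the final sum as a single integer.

Answer: 92

Derivation:
Initial sum: 61
Change 1: A[0] -1 -> 8, delta = 9, sum = 70
Change 2: A[5] -18 -> -20, delta = -2, sum = 68
Change 3: A[3] 33 -> 31, delta = -2, sum = 66
Change 4: A[5] -20 -> 6, delta = 26, sum = 92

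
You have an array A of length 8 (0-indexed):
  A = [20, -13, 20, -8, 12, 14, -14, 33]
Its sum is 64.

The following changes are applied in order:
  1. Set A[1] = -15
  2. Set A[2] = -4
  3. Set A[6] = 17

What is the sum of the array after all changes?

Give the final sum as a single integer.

Answer: 69

Derivation:
Initial sum: 64
Change 1: A[1] -13 -> -15, delta = -2, sum = 62
Change 2: A[2] 20 -> -4, delta = -24, sum = 38
Change 3: A[6] -14 -> 17, delta = 31, sum = 69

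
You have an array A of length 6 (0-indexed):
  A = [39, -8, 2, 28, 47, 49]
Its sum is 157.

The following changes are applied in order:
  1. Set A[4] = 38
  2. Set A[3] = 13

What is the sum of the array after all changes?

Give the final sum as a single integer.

Initial sum: 157
Change 1: A[4] 47 -> 38, delta = -9, sum = 148
Change 2: A[3] 28 -> 13, delta = -15, sum = 133

Answer: 133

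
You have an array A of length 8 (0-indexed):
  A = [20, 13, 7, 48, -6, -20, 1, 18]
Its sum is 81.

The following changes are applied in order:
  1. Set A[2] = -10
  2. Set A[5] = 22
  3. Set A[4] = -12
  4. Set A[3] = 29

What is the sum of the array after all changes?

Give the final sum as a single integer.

Answer: 81

Derivation:
Initial sum: 81
Change 1: A[2] 7 -> -10, delta = -17, sum = 64
Change 2: A[5] -20 -> 22, delta = 42, sum = 106
Change 3: A[4] -6 -> -12, delta = -6, sum = 100
Change 4: A[3] 48 -> 29, delta = -19, sum = 81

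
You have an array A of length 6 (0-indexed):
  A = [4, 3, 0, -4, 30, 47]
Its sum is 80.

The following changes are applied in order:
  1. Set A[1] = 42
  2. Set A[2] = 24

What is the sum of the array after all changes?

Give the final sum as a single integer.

Initial sum: 80
Change 1: A[1] 3 -> 42, delta = 39, sum = 119
Change 2: A[2] 0 -> 24, delta = 24, sum = 143

Answer: 143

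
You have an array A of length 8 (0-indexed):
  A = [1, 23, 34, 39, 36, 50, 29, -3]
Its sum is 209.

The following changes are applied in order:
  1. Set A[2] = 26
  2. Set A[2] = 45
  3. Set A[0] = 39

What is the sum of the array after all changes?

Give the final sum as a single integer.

Initial sum: 209
Change 1: A[2] 34 -> 26, delta = -8, sum = 201
Change 2: A[2] 26 -> 45, delta = 19, sum = 220
Change 3: A[0] 1 -> 39, delta = 38, sum = 258

Answer: 258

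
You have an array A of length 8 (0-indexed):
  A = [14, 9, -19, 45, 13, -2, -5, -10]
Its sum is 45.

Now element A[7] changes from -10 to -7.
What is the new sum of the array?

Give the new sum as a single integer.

Answer: 48

Derivation:
Old value at index 7: -10
New value at index 7: -7
Delta = -7 - -10 = 3
New sum = old_sum + delta = 45 + (3) = 48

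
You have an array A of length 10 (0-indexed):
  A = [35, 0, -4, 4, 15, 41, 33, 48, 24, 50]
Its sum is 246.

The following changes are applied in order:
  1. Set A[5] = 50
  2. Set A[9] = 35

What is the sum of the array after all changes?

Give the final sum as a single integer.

Initial sum: 246
Change 1: A[5] 41 -> 50, delta = 9, sum = 255
Change 2: A[9] 50 -> 35, delta = -15, sum = 240

Answer: 240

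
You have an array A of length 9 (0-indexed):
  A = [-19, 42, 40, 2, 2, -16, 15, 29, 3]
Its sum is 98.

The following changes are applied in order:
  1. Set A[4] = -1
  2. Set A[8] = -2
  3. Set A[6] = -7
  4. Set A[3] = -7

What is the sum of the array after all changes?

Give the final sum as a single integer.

Initial sum: 98
Change 1: A[4] 2 -> -1, delta = -3, sum = 95
Change 2: A[8] 3 -> -2, delta = -5, sum = 90
Change 3: A[6] 15 -> -7, delta = -22, sum = 68
Change 4: A[3] 2 -> -7, delta = -9, sum = 59

Answer: 59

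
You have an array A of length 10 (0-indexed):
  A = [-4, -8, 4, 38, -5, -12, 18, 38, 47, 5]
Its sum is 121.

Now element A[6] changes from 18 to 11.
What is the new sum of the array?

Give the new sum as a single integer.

Answer: 114

Derivation:
Old value at index 6: 18
New value at index 6: 11
Delta = 11 - 18 = -7
New sum = old_sum + delta = 121 + (-7) = 114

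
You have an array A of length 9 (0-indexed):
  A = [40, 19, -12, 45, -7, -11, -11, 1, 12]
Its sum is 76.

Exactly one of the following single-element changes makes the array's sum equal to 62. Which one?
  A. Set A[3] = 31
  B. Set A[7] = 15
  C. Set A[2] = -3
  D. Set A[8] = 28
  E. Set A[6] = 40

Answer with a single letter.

Answer: A

Derivation:
Option A: A[3] 45->31, delta=-14, new_sum=76+(-14)=62 <-- matches target
Option B: A[7] 1->15, delta=14, new_sum=76+(14)=90
Option C: A[2] -12->-3, delta=9, new_sum=76+(9)=85
Option D: A[8] 12->28, delta=16, new_sum=76+(16)=92
Option E: A[6] -11->40, delta=51, new_sum=76+(51)=127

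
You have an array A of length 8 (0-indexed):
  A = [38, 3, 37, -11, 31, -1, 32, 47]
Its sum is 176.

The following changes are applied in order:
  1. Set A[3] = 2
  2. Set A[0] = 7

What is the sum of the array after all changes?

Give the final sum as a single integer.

Answer: 158

Derivation:
Initial sum: 176
Change 1: A[3] -11 -> 2, delta = 13, sum = 189
Change 2: A[0] 38 -> 7, delta = -31, sum = 158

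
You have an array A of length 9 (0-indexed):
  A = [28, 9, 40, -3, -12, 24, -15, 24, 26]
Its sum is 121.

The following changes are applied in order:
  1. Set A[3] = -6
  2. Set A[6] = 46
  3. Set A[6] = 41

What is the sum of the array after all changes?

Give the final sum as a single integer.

Answer: 174

Derivation:
Initial sum: 121
Change 1: A[3] -3 -> -6, delta = -3, sum = 118
Change 2: A[6] -15 -> 46, delta = 61, sum = 179
Change 3: A[6] 46 -> 41, delta = -5, sum = 174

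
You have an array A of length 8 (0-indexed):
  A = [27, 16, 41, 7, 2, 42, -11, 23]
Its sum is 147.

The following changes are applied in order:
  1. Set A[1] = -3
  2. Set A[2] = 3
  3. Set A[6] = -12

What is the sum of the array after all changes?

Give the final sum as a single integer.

Answer: 89

Derivation:
Initial sum: 147
Change 1: A[1] 16 -> -3, delta = -19, sum = 128
Change 2: A[2] 41 -> 3, delta = -38, sum = 90
Change 3: A[6] -11 -> -12, delta = -1, sum = 89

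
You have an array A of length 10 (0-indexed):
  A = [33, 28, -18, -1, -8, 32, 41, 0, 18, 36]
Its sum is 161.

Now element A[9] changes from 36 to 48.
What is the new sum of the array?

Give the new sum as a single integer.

Answer: 173

Derivation:
Old value at index 9: 36
New value at index 9: 48
Delta = 48 - 36 = 12
New sum = old_sum + delta = 161 + (12) = 173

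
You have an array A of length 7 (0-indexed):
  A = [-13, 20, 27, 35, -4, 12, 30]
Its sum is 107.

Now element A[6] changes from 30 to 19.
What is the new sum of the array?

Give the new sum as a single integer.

Answer: 96

Derivation:
Old value at index 6: 30
New value at index 6: 19
Delta = 19 - 30 = -11
New sum = old_sum + delta = 107 + (-11) = 96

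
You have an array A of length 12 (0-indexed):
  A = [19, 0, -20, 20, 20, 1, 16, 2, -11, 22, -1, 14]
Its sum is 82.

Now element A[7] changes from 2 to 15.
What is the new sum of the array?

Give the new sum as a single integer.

Answer: 95

Derivation:
Old value at index 7: 2
New value at index 7: 15
Delta = 15 - 2 = 13
New sum = old_sum + delta = 82 + (13) = 95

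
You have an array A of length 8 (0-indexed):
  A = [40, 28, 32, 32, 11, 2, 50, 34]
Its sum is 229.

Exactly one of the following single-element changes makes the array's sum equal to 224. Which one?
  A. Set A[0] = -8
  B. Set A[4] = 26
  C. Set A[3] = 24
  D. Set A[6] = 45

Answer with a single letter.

Option A: A[0] 40->-8, delta=-48, new_sum=229+(-48)=181
Option B: A[4] 11->26, delta=15, new_sum=229+(15)=244
Option C: A[3] 32->24, delta=-8, new_sum=229+(-8)=221
Option D: A[6] 50->45, delta=-5, new_sum=229+(-5)=224 <-- matches target

Answer: D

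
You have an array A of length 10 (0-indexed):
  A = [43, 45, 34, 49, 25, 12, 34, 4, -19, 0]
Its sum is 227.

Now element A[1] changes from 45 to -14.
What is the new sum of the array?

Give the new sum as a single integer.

Answer: 168

Derivation:
Old value at index 1: 45
New value at index 1: -14
Delta = -14 - 45 = -59
New sum = old_sum + delta = 227 + (-59) = 168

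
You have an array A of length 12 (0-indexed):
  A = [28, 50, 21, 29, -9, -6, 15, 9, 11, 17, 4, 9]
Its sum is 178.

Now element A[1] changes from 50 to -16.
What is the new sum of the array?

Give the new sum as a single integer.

Answer: 112

Derivation:
Old value at index 1: 50
New value at index 1: -16
Delta = -16 - 50 = -66
New sum = old_sum + delta = 178 + (-66) = 112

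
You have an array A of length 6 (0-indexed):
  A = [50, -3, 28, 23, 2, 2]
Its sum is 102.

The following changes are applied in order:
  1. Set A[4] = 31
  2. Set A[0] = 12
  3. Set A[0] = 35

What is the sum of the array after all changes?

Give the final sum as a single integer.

Answer: 116

Derivation:
Initial sum: 102
Change 1: A[4] 2 -> 31, delta = 29, sum = 131
Change 2: A[0] 50 -> 12, delta = -38, sum = 93
Change 3: A[0] 12 -> 35, delta = 23, sum = 116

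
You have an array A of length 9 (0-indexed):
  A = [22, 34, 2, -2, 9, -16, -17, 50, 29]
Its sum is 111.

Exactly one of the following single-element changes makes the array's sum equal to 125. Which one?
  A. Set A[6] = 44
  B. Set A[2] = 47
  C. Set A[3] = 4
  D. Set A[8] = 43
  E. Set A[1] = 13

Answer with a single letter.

Answer: D

Derivation:
Option A: A[6] -17->44, delta=61, new_sum=111+(61)=172
Option B: A[2] 2->47, delta=45, new_sum=111+(45)=156
Option C: A[3] -2->4, delta=6, new_sum=111+(6)=117
Option D: A[8] 29->43, delta=14, new_sum=111+(14)=125 <-- matches target
Option E: A[1] 34->13, delta=-21, new_sum=111+(-21)=90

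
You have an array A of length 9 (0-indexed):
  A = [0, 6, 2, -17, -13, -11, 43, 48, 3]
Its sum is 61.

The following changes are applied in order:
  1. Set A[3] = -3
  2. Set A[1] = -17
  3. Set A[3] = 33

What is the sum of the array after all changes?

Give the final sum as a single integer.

Answer: 88

Derivation:
Initial sum: 61
Change 1: A[3] -17 -> -3, delta = 14, sum = 75
Change 2: A[1] 6 -> -17, delta = -23, sum = 52
Change 3: A[3] -3 -> 33, delta = 36, sum = 88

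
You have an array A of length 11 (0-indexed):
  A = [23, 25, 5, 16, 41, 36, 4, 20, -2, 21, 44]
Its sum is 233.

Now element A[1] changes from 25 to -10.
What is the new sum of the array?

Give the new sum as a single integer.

Answer: 198

Derivation:
Old value at index 1: 25
New value at index 1: -10
Delta = -10 - 25 = -35
New sum = old_sum + delta = 233 + (-35) = 198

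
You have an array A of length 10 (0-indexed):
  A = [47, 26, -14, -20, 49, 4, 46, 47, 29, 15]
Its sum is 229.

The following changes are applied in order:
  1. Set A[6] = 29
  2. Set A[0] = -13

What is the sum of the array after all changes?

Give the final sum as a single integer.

Initial sum: 229
Change 1: A[6] 46 -> 29, delta = -17, sum = 212
Change 2: A[0] 47 -> -13, delta = -60, sum = 152

Answer: 152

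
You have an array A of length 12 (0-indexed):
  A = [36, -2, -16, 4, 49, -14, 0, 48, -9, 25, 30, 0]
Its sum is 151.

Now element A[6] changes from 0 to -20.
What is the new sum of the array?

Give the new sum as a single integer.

Answer: 131

Derivation:
Old value at index 6: 0
New value at index 6: -20
Delta = -20 - 0 = -20
New sum = old_sum + delta = 151 + (-20) = 131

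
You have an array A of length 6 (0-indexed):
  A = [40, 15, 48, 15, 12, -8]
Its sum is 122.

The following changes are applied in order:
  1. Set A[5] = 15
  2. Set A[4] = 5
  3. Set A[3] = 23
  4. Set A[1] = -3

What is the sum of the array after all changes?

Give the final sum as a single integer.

Answer: 128

Derivation:
Initial sum: 122
Change 1: A[5] -8 -> 15, delta = 23, sum = 145
Change 2: A[4] 12 -> 5, delta = -7, sum = 138
Change 3: A[3] 15 -> 23, delta = 8, sum = 146
Change 4: A[1] 15 -> -3, delta = -18, sum = 128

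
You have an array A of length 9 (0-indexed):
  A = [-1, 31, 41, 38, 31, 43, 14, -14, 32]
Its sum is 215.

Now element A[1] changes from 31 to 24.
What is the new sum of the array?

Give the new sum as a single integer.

Answer: 208

Derivation:
Old value at index 1: 31
New value at index 1: 24
Delta = 24 - 31 = -7
New sum = old_sum + delta = 215 + (-7) = 208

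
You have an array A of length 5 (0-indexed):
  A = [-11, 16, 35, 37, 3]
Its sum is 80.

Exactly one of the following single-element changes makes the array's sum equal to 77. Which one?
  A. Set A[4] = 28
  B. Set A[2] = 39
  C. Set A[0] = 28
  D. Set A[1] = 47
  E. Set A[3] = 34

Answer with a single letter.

Option A: A[4] 3->28, delta=25, new_sum=80+(25)=105
Option B: A[2] 35->39, delta=4, new_sum=80+(4)=84
Option C: A[0] -11->28, delta=39, new_sum=80+(39)=119
Option D: A[1] 16->47, delta=31, new_sum=80+(31)=111
Option E: A[3] 37->34, delta=-3, new_sum=80+(-3)=77 <-- matches target

Answer: E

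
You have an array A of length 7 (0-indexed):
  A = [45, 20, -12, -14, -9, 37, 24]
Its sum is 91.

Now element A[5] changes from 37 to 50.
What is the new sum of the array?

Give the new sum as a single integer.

Answer: 104

Derivation:
Old value at index 5: 37
New value at index 5: 50
Delta = 50 - 37 = 13
New sum = old_sum + delta = 91 + (13) = 104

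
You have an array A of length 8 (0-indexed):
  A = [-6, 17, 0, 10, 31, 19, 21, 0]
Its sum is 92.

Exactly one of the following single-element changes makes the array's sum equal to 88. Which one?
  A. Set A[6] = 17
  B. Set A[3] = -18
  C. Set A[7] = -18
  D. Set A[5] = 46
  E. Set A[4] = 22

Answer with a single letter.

Answer: A

Derivation:
Option A: A[6] 21->17, delta=-4, new_sum=92+(-4)=88 <-- matches target
Option B: A[3] 10->-18, delta=-28, new_sum=92+(-28)=64
Option C: A[7] 0->-18, delta=-18, new_sum=92+(-18)=74
Option D: A[5] 19->46, delta=27, new_sum=92+(27)=119
Option E: A[4] 31->22, delta=-9, new_sum=92+(-9)=83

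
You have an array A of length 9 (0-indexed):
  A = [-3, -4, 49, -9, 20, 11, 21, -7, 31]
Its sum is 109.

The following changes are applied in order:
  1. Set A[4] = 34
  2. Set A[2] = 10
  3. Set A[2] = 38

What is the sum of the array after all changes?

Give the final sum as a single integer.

Answer: 112

Derivation:
Initial sum: 109
Change 1: A[4] 20 -> 34, delta = 14, sum = 123
Change 2: A[2] 49 -> 10, delta = -39, sum = 84
Change 3: A[2] 10 -> 38, delta = 28, sum = 112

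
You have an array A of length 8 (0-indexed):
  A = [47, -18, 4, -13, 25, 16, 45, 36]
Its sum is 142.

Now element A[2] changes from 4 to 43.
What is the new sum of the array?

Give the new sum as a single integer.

Old value at index 2: 4
New value at index 2: 43
Delta = 43 - 4 = 39
New sum = old_sum + delta = 142 + (39) = 181

Answer: 181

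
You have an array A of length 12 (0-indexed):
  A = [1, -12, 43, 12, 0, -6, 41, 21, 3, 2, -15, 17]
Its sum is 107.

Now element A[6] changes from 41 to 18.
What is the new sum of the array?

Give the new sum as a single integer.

Answer: 84

Derivation:
Old value at index 6: 41
New value at index 6: 18
Delta = 18 - 41 = -23
New sum = old_sum + delta = 107 + (-23) = 84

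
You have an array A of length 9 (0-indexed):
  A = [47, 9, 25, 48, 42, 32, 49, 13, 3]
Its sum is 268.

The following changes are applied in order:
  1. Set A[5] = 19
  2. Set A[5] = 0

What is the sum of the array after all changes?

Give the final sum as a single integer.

Answer: 236

Derivation:
Initial sum: 268
Change 1: A[5] 32 -> 19, delta = -13, sum = 255
Change 2: A[5] 19 -> 0, delta = -19, sum = 236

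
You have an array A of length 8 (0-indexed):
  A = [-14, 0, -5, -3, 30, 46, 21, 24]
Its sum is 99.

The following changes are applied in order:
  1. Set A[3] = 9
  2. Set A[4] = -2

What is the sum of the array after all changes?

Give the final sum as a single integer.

Initial sum: 99
Change 1: A[3] -3 -> 9, delta = 12, sum = 111
Change 2: A[4] 30 -> -2, delta = -32, sum = 79

Answer: 79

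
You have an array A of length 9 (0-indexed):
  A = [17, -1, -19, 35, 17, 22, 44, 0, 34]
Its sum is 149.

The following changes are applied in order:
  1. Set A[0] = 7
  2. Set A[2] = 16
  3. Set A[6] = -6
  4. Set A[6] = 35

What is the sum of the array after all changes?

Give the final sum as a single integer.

Initial sum: 149
Change 1: A[0] 17 -> 7, delta = -10, sum = 139
Change 2: A[2] -19 -> 16, delta = 35, sum = 174
Change 3: A[6] 44 -> -6, delta = -50, sum = 124
Change 4: A[6] -6 -> 35, delta = 41, sum = 165

Answer: 165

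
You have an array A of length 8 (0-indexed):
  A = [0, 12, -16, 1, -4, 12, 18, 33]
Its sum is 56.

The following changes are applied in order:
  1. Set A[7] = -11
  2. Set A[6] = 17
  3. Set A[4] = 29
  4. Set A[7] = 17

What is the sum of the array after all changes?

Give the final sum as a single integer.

Answer: 72

Derivation:
Initial sum: 56
Change 1: A[7] 33 -> -11, delta = -44, sum = 12
Change 2: A[6] 18 -> 17, delta = -1, sum = 11
Change 3: A[4] -4 -> 29, delta = 33, sum = 44
Change 4: A[7] -11 -> 17, delta = 28, sum = 72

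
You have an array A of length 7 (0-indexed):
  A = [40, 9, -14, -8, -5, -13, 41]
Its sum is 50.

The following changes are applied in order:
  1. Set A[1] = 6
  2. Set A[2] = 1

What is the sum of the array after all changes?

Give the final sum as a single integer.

Answer: 62

Derivation:
Initial sum: 50
Change 1: A[1] 9 -> 6, delta = -3, sum = 47
Change 2: A[2] -14 -> 1, delta = 15, sum = 62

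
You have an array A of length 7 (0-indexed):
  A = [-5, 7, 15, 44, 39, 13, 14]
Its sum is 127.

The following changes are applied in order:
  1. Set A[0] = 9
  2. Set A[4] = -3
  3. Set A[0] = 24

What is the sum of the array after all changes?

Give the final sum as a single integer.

Initial sum: 127
Change 1: A[0] -5 -> 9, delta = 14, sum = 141
Change 2: A[4] 39 -> -3, delta = -42, sum = 99
Change 3: A[0] 9 -> 24, delta = 15, sum = 114

Answer: 114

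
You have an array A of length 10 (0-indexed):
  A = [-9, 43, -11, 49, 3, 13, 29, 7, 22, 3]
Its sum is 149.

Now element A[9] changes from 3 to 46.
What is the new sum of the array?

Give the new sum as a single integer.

Answer: 192

Derivation:
Old value at index 9: 3
New value at index 9: 46
Delta = 46 - 3 = 43
New sum = old_sum + delta = 149 + (43) = 192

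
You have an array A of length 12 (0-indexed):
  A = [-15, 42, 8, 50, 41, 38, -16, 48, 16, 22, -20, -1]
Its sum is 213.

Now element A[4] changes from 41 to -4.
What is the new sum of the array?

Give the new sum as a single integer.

Old value at index 4: 41
New value at index 4: -4
Delta = -4 - 41 = -45
New sum = old_sum + delta = 213 + (-45) = 168

Answer: 168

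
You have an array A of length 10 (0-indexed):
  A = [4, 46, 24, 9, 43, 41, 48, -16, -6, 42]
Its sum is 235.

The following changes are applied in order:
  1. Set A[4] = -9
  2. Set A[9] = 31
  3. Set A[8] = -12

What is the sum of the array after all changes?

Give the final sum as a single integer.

Answer: 166

Derivation:
Initial sum: 235
Change 1: A[4] 43 -> -9, delta = -52, sum = 183
Change 2: A[9] 42 -> 31, delta = -11, sum = 172
Change 3: A[8] -6 -> -12, delta = -6, sum = 166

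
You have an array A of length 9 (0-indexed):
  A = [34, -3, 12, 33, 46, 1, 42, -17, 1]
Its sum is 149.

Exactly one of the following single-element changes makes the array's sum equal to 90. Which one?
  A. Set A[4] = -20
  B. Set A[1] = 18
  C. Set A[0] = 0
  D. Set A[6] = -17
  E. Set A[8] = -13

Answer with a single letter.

Answer: D

Derivation:
Option A: A[4] 46->-20, delta=-66, new_sum=149+(-66)=83
Option B: A[1] -3->18, delta=21, new_sum=149+(21)=170
Option C: A[0] 34->0, delta=-34, new_sum=149+(-34)=115
Option D: A[6] 42->-17, delta=-59, new_sum=149+(-59)=90 <-- matches target
Option E: A[8] 1->-13, delta=-14, new_sum=149+(-14)=135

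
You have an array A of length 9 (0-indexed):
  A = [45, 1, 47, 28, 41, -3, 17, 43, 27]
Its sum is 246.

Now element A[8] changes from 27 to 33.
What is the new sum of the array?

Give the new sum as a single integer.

Old value at index 8: 27
New value at index 8: 33
Delta = 33 - 27 = 6
New sum = old_sum + delta = 246 + (6) = 252

Answer: 252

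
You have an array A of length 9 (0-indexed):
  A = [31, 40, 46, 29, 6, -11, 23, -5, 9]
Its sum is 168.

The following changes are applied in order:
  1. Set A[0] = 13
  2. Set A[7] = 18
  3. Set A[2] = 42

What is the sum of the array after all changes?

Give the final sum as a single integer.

Answer: 169

Derivation:
Initial sum: 168
Change 1: A[0] 31 -> 13, delta = -18, sum = 150
Change 2: A[7] -5 -> 18, delta = 23, sum = 173
Change 3: A[2] 46 -> 42, delta = -4, sum = 169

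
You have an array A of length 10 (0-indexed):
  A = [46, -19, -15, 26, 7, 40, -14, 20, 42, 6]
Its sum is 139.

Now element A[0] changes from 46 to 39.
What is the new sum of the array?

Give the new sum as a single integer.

Old value at index 0: 46
New value at index 0: 39
Delta = 39 - 46 = -7
New sum = old_sum + delta = 139 + (-7) = 132

Answer: 132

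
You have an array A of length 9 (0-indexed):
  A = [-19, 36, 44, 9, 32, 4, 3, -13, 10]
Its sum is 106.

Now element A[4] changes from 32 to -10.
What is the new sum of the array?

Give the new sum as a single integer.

Old value at index 4: 32
New value at index 4: -10
Delta = -10 - 32 = -42
New sum = old_sum + delta = 106 + (-42) = 64

Answer: 64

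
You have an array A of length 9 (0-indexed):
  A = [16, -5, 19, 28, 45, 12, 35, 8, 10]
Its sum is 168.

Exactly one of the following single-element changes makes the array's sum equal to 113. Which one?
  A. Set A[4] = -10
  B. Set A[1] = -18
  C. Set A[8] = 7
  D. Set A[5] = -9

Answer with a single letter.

Option A: A[4] 45->-10, delta=-55, new_sum=168+(-55)=113 <-- matches target
Option B: A[1] -5->-18, delta=-13, new_sum=168+(-13)=155
Option C: A[8] 10->7, delta=-3, new_sum=168+(-3)=165
Option D: A[5] 12->-9, delta=-21, new_sum=168+(-21)=147

Answer: A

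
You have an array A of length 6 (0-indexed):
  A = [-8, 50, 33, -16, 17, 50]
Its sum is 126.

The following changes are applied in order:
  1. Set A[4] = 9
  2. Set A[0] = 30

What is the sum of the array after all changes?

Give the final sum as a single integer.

Answer: 156

Derivation:
Initial sum: 126
Change 1: A[4] 17 -> 9, delta = -8, sum = 118
Change 2: A[0] -8 -> 30, delta = 38, sum = 156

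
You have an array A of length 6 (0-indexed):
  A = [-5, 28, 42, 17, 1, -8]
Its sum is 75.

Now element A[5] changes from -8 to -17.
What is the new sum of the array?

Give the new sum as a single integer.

Old value at index 5: -8
New value at index 5: -17
Delta = -17 - -8 = -9
New sum = old_sum + delta = 75 + (-9) = 66

Answer: 66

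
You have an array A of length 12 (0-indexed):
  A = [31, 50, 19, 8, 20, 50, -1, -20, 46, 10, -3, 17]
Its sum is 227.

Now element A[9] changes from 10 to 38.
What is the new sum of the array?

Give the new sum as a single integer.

Answer: 255

Derivation:
Old value at index 9: 10
New value at index 9: 38
Delta = 38 - 10 = 28
New sum = old_sum + delta = 227 + (28) = 255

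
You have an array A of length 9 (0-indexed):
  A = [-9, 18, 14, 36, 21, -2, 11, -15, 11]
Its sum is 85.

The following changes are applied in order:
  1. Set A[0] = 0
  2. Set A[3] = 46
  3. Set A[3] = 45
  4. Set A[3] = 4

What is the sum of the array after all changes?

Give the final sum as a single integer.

Initial sum: 85
Change 1: A[0] -9 -> 0, delta = 9, sum = 94
Change 2: A[3] 36 -> 46, delta = 10, sum = 104
Change 3: A[3] 46 -> 45, delta = -1, sum = 103
Change 4: A[3] 45 -> 4, delta = -41, sum = 62

Answer: 62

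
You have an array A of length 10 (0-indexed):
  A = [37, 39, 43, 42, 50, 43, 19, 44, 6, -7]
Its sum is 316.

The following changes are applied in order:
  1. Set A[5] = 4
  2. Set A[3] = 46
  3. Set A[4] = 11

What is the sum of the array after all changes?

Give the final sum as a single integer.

Initial sum: 316
Change 1: A[5] 43 -> 4, delta = -39, sum = 277
Change 2: A[3] 42 -> 46, delta = 4, sum = 281
Change 3: A[4] 50 -> 11, delta = -39, sum = 242

Answer: 242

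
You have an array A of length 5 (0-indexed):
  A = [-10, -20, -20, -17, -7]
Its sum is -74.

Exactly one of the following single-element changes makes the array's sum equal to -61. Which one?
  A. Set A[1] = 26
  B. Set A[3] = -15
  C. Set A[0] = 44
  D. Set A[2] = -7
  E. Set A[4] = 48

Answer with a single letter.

Answer: D

Derivation:
Option A: A[1] -20->26, delta=46, new_sum=-74+(46)=-28
Option B: A[3] -17->-15, delta=2, new_sum=-74+(2)=-72
Option C: A[0] -10->44, delta=54, new_sum=-74+(54)=-20
Option D: A[2] -20->-7, delta=13, new_sum=-74+(13)=-61 <-- matches target
Option E: A[4] -7->48, delta=55, new_sum=-74+(55)=-19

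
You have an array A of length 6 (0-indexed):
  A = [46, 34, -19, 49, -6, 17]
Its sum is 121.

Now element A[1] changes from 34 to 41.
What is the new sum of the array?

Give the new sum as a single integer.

Old value at index 1: 34
New value at index 1: 41
Delta = 41 - 34 = 7
New sum = old_sum + delta = 121 + (7) = 128

Answer: 128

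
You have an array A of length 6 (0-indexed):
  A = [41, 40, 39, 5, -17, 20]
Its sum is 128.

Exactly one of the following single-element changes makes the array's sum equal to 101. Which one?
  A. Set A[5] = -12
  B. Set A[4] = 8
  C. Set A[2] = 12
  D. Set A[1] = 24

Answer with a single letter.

Option A: A[5] 20->-12, delta=-32, new_sum=128+(-32)=96
Option B: A[4] -17->8, delta=25, new_sum=128+(25)=153
Option C: A[2] 39->12, delta=-27, new_sum=128+(-27)=101 <-- matches target
Option D: A[1] 40->24, delta=-16, new_sum=128+(-16)=112

Answer: C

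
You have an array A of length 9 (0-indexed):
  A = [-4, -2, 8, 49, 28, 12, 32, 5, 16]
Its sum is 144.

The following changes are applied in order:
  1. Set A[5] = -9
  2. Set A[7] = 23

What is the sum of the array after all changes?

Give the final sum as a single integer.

Initial sum: 144
Change 1: A[5] 12 -> -9, delta = -21, sum = 123
Change 2: A[7] 5 -> 23, delta = 18, sum = 141

Answer: 141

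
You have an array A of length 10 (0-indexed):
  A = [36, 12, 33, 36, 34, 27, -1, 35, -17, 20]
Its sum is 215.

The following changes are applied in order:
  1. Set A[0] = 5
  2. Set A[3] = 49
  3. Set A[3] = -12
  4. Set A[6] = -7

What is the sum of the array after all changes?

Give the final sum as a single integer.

Answer: 130

Derivation:
Initial sum: 215
Change 1: A[0] 36 -> 5, delta = -31, sum = 184
Change 2: A[3] 36 -> 49, delta = 13, sum = 197
Change 3: A[3] 49 -> -12, delta = -61, sum = 136
Change 4: A[6] -1 -> -7, delta = -6, sum = 130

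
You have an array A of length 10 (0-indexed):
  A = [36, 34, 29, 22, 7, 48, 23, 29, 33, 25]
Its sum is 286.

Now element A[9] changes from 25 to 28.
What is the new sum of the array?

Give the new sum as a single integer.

Answer: 289

Derivation:
Old value at index 9: 25
New value at index 9: 28
Delta = 28 - 25 = 3
New sum = old_sum + delta = 286 + (3) = 289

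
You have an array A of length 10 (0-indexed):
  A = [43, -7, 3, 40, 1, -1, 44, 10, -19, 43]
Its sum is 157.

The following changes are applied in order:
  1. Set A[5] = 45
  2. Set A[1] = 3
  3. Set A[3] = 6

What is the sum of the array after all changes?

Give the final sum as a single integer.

Initial sum: 157
Change 1: A[5] -1 -> 45, delta = 46, sum = 203
Change 2: A[1] -7 -> 3, delta = 10, sum = 213
Change 3: A[3] 40 -> 6, delta = -34, sum = 179

Answer: 179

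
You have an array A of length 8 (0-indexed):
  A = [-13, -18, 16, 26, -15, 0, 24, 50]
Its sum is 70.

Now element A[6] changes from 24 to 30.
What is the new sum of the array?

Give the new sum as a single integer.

Answer: 76

Derivation:
Old value at index 6: 24
New value at index 6: 30
Delta = 30 - 24 = 6
New sum = old_sum + delta = 70 + (6) = 76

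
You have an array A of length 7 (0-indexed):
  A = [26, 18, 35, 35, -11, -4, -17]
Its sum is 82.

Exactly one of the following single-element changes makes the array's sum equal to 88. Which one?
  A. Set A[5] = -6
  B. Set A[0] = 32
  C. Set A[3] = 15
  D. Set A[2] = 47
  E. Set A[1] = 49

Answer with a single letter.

Answer: B

Derivation:
Option A: A[5] -4->-6, delta=-2, new_sum=82+(-2)=80
Option B: A[0] 26->32, delta=6, new_sum=82+(6)=88 <-- matches target
Option C: A[3] 35->15, delta=-20, new_sum=82+(-20)=62
Option D: A[2] 35->47, delta=12, new_sum=82+(12)=94
Option E: A[1] 18->49, delta=31, new_sum=82+(31)=113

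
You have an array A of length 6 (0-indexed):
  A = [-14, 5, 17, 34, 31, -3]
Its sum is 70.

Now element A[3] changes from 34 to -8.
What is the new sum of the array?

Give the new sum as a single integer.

Answer: 28

Derivation:
Old value at index 3: 34
New value at index 3: -8
Delta = -8 - 34 = -42
New sum = old_sum + delta = 70 + (-42) = 28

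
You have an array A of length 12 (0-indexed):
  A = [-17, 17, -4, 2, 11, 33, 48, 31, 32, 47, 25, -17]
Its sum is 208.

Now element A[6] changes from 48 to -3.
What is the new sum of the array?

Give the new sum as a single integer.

Old value at index 6: 48
New value at index 6: -3
Delta = -3 - 48 = -51
New sum = old_sum + delta = 208 + (-51) = 157

Answer: 157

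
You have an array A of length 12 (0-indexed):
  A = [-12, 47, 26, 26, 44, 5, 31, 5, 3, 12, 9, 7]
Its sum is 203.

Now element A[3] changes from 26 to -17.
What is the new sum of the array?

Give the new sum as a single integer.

Old value at index 3: 26
New value at index 3: -17
Delta = -17 - 26 = -43
New sum = old_sum + delta = 203 + (-43) = 160

Answer: 160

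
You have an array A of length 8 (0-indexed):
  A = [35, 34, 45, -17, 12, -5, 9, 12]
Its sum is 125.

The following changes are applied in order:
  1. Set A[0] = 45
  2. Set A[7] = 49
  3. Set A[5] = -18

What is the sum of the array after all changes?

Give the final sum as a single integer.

Answer: 159

Derivation:
Initial sum: 125
Change 1: A[0] 35 -> 45, delta = 10, sum = 135
Change 2: A[7] 12 -> 49, delta = 37, sum = 172
Change 3: A[5] -5 -> -18, delta = -13, sum = 159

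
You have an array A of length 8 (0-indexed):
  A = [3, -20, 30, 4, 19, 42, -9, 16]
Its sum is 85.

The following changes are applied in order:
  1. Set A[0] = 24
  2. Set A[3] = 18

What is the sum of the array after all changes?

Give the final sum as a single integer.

Initial sum: 85
Change 1: A[0] 3 -> 24, delta = 21, sum = 106
Change 2: A[3] 4 -> 18, delta = 14, sum = 120

Answer: 120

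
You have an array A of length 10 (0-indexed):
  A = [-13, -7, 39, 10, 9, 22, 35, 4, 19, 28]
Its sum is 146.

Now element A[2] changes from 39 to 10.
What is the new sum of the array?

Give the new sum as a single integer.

Old value at index 2: 39
New value at index 2: 10
Delta = 10 - 39 = -29
New sum = old_sum + delta = 146 + (-29) = 117

Answer: 117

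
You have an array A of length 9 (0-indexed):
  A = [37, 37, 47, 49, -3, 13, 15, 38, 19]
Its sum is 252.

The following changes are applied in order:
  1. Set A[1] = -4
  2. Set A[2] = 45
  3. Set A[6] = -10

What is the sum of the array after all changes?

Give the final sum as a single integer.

Initial sum: 252
Change 1: A[1] 37 -> -4, delta = -41, sum = 211
Change 2: A[2] 47 -> 45, delta = -2, sum = 209
Change 3: A[6] 15 -> -10, delta = -25, sum = 184

Answer: 184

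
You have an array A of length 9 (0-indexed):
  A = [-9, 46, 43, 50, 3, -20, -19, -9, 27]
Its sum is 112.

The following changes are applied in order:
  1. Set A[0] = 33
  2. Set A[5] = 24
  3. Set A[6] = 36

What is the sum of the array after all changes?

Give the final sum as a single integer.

Initial sum: 112
Change 1: A[0] -9 -> 33, delta = 42, sum = 154
Change 2: A[5] -20 -> 24, delta = 44, sum = 198
Change 3: A[6] -19 -> 36, delta = 55, sum = 253

Answer: 253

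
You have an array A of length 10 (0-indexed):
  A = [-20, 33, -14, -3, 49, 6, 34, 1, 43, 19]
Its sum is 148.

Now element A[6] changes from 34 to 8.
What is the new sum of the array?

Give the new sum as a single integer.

Answer: 122

Derivation:
Old value at index 6: 34
New value at index 6: 8
Delta = 8 - 34 = -26
New sum = old_sum + delta = 148 + (-26) = 122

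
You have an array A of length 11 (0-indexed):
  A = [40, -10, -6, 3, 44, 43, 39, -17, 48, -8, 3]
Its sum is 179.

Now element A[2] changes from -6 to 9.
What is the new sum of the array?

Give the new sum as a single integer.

Old value at index 2: -6
New value at index 2: 9
Delta = 9 - -6 = 15
New sum = old_sum + delta = 179 + (15) = 194

Answer: 194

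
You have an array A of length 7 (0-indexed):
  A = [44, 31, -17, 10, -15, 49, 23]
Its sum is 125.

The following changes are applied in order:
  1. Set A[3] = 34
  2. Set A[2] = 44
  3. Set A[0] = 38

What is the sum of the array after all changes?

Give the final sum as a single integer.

Initial sum: 125
Change 1: A[3] 10 -> 34, delta = 24, sum = 149
Change 2: A[2] -17 -> 44, delta = 61, sum = 210
Change 3: A[0] 44 -> 38, delta = -6, sum = 204

Answer: 204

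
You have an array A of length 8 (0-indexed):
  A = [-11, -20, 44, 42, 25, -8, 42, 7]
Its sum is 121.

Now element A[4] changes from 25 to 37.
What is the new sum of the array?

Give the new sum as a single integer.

Old value at index 4: 25
New value at index 4: 37
Delta = 37 - 25 = 12
New sum = old_sum + delta = 121 + (12) = 133

Answer: 133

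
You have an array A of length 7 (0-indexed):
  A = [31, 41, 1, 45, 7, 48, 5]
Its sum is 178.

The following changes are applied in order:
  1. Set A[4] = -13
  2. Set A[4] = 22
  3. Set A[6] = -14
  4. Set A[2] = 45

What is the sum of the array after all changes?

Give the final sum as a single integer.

Answer: 218

Derivation:
Initial sum: 178
Change 1: A[4] 7 -> -13, delta = -20, sum = 158
Change 2: A[4] -13 -> 22, delta = 35, sum = 193
Change 3: A[6] 5 -> -14, delta = -19, sum = 174
Change 4: A[2] 1 -> 45, delta = 44, sum = 218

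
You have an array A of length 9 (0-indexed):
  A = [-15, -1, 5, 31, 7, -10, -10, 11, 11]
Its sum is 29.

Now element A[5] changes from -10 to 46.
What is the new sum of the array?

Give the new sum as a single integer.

Old value at index 5: -10
New value at index 5: 46
Delta = 46 - -10 = 56
New sum = old_sum + delta = 29 + (56) = 85

Answer: 85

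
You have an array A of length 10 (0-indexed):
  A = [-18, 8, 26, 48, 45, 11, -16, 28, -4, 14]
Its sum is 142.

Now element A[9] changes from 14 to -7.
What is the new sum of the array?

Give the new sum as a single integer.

Old value at index 9: 14
New value at index 9: -7
Delta = -7 - 14 = -21
New sum = old_sum + delta = 142 + (-21) = 121

Answer: 121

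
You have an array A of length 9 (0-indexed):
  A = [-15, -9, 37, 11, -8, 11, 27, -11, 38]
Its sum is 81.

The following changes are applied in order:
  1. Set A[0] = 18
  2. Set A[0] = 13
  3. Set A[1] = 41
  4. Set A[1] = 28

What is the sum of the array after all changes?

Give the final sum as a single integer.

Initial sum: 81
Change 1: A[0] -15 -> 18, delta = 33, sum = 114
Change 2: A[0] 18 -> 13, delta = -5, sum = 109
Change 3: A[1] -9 -> 41, delta = 50, sum = 159
Change 4: A[1] 41 -> 28, delta = -13, sum = 146

Answer: 146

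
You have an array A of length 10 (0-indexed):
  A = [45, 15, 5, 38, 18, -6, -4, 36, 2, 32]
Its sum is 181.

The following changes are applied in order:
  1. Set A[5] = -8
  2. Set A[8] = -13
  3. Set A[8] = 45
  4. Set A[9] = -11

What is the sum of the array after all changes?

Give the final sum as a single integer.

Answer: 179

Derivation:
Initial sum: 181
Change 1: A[5] -6 -> -8, delta = -2, sum = 179
Change 2: A[8] 2 -> -13, delta = -15, sum = 164
Change 3: A[8] -13 -> 45, delta = 58, sum = 222
Change 4: A[9] 32 -> -11, delta = -43, sum = 179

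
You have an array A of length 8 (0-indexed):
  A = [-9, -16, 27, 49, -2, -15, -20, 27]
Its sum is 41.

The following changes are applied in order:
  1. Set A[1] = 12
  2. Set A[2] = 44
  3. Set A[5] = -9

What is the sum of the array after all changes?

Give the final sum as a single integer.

Answer: 92

Derivation:
Initial sum: 41
Change 1: A[1] -16 -> 12, delta = 28, sum = 69
Change 2: A[2] 27 -> 44, delta = 17, sum = 86
Change 3: A[5] -15 -> -9, delta = 6, sum = 92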